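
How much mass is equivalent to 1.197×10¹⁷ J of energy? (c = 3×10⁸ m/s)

From E = mc², we get m = E/c²
c² = (3×10⁸)² = 9×10¹⁶ m²/s²
m = 1.197×10¹⁷ / 9×10¹⁶ = 1.330 kg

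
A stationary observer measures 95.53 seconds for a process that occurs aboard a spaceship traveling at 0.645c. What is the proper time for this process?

Dilated time Δt = 95.53 seconds
γ = 1/√(1 - 0.645²) = 1.3086
Δt₀ = Δt/γ = 95.53/1.3086 = 73.00 seconds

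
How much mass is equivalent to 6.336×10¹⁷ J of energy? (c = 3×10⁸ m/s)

From E = mc², we get m = E/c²
c² = (3×10⁸)² = 9×10¹⁶ m²/s²
m = 6.336×10¹⁷ / 9×10¹⁶ = 7.040 kg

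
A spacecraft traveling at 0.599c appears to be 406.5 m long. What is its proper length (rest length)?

Contracted length L = 406.5 m
γ = 1/√(1 - 0.599²) = 1.2488
L₀ = γL = 1.2488 × 406.5 = 507.6 m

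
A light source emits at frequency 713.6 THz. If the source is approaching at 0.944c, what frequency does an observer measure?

β = v/c = 0.944
(1+β)/(1-β) = 1.944/0.056 = 34.714
Doppler factor = √(34.714) = 5.8919
f_obs = 713.6 × 5.8919 = 4204 THz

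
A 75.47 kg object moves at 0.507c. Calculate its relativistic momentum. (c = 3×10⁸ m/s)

γ = 1/√(1 - 0.507²) = 1.160
v = 0.507 × 3×10⁸ = 1.521×10⁸ m/s
p = γmv = 1.160 × 75.47 × 1.521×10⁸ = 1.332×10¹⁰ kg·m/s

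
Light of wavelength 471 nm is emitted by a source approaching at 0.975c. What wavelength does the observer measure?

β = 0.975
Wavelength Doppler factor = √(0.025/1.975) = √(0.01266) = 0.1125
λ_obs = 471 × 0.1125 = 52.99 nm (blueshift)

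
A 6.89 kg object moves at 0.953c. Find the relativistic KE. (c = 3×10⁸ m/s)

γ = 1/√(1 - 0.953²) = 3.301
γ - 1 = 2.301
KE = (γ-1)mc² = 2.301 × 6.89 × (3×10⁸)² = 1.427×10¹⁸ J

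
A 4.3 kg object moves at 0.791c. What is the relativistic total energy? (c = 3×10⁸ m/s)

γ = 1/√(1 - 0.791²) = 1.63448
mc² = 4.3 × (3×10⁸)² = 3.870×10¹⁷ J
E = γmc² = 1.63448 × 3.870×10¹⁷ = 6.325×10¹⁷ J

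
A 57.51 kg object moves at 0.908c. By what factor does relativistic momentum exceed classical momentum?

p_rel = γmv, p_class = mv
Ratio = γ = 1/√(1 - 0.908²) = 2.387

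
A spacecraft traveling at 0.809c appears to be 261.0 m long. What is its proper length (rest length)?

Contracted length L = 261.0 m
γ = 1/√(1 - 0.809²) = 1.701
L₀ = γL = 1.701 × 261.0 = 444.0 m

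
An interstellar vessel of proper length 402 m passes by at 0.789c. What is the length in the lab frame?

Proper length L₀ = 402 m
γ = 1/√(1 - 0.789²) = 1.6276
L = L₀/γ = 402/1.6276 = 247.0 m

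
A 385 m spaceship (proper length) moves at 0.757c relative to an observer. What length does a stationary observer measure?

Proper length L₀ = 385 m
γ = 1/√(1 - 0.757²) = 1.530
L = L₀/γ = 385/1.530 = 251.6 m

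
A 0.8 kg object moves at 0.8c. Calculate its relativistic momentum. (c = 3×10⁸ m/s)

γ = 1/√(1 - 0.8²) = 1.6667
v = 0.8 × 3×10⁸ = 2.400×10⁸ m/s
p = γmv = 1.6667 × 0.8 × 2.400×10⁸ = 3.200×10⁸ kg·m/s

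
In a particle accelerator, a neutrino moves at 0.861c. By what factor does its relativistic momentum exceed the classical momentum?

p_rel = γmv, p_class = mv
Ratio = γ = 1/√(1 - 0.861²)
= 1/√(0.258679) = 1.966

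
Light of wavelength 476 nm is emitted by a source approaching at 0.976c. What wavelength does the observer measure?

β = 0.976
Wavelength Doppler factor = √(0.024/1.976) = √(0.01215) = 0.1102
λ_obs = 476 × 0.1102 = 52.46 nm (blueshift)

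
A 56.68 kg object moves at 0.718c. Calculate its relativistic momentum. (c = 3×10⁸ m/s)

γ = 1/√(1 - 0.718²) = 1.437
v = 0.718 × 3×10⁸ = 2.154×10⁸ m/s
p = γmv = 1.437 × 56.68 × 2.154×10⁸ = 1.754×10¹⁰ kg·m/s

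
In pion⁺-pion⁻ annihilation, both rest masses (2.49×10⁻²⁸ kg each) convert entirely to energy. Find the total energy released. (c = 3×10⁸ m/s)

Both particles have the same rest mass, so total mass = 2m
E = 2m·c² = 2 × 2.49×10⁻²⁸ × (3×10⁸)²
= 2 × 2.49×10⁻²⁸ × 9×10¹⁶
= 4.482×10⁻¹¹ J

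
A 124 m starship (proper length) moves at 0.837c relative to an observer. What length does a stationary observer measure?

Proper length L₀ = 124 m
γ = 1/√(1 - 0.837²) = 1.8275
L = L₀/γ = 124/1.8275 = 67.85 m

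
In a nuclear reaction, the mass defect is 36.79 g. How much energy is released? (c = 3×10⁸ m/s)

Convert mass defect: Δm = 36.79 g = 0.03679 kg
E = Δm·c² = 0.03679 × (3×10⁸)²
= 0.03679 × 9×10¹⁶ = 3.311×10¹⁵ J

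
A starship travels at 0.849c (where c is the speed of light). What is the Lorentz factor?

v/c = 0.849, so (v/c)² = 0.720801
1 - (v/c)² = 0.279199
γ = 1/√(0.279199) = 1.893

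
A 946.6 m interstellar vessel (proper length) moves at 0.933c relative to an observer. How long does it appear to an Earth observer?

Proper length L₀ = 946.6 m
γ = 1/√(1 - 0.933²) = 2.7787
L = L₀/γ = 946.6/2.7787 = 340.7 m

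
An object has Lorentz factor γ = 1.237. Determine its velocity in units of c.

From γ = 1/√(1 - v²/c²):
1/γ² = 1/1.237² = 0.6535
v²/c² = 1 - 0.6535 = 0.3465
v/c = √(0.3465) = 0.5886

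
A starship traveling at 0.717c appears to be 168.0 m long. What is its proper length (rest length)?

Contracted length L = 168.0 m
γ = 1/√(1 - 0.717²) = 1.4346
L₀ = γL = 1.4346 × 168.0 = 241.0 m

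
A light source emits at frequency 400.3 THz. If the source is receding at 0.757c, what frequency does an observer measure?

β = v/c = 0.757
(1-β)/(1+β) = 0.243/1.757 = 0.1383
Doppler factor = √(0.1383) = 0.3719
f_obs = 400.3 × 0.3719 = 148.9 THz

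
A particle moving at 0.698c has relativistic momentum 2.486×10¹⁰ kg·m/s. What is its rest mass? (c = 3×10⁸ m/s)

γ = 1/√(1 - 0.698²) = 1.39646
v = 0.698 × 3×10⁸ = 2.094×10⁸ m/s
m = p/(γv) = 2.486×10¹⁰/(1.39646 × 2.094×10⁸) = 85.02 kg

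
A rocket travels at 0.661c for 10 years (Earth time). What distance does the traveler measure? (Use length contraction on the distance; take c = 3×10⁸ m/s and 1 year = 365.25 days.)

Earth distance: d = v × t = 0.661c × 10 yr = 6.2579×10¹⁶ m
γ = 1.3326
d' = d/γ = 6.2579×10¹⁶/1.3326 = 4.696×10¹⁶ m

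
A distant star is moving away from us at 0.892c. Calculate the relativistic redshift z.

β = 0.892
(1+β)/(1-β) = 1.892/0.108 = 17.52
√(17.52) = 4.186
z = 4.186 - 1 = 3.186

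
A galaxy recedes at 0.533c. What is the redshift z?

β = 0.533
(1+β)/(1-β) = 1.533/0.467 = 3.2827
√(3.2827) = 1.8118
z = 1.8118 - 1 = 0.8118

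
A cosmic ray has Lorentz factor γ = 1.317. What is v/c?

From γ = 1/√(1 - v²/c²):
1/γ² = 1/1.317² = 0.57654
v²/c² = 1 - 0.57654 = 0.42346
v/c = √(0.42346) = 0.6507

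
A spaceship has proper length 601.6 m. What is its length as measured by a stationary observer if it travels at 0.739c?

Proper length L₀ = 601.6 m
γ = 1/√(1 - 0.739²) = 1.4843
L = L₀/γ = 601.6/1.4843 = 405.3 m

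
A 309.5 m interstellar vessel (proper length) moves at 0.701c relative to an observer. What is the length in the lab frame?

Proper length L₀ = 309.5 m
γ = 1/√(1 - 0.701²) = 1.4022
L = L₀/γ = 309.5/1.4022 = 220.7 m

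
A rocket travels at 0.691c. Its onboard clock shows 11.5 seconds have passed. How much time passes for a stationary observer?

Proper time Δt₀ = 11.5 seconds
γ = 1/√(1 - 0.691²) = 1.3834
Δt = γΔt₀ = 1.3834 × 11.5 = 15.91 seconds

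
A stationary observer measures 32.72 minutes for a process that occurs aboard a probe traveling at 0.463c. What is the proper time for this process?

Dilated time Δt = 32.72 minutes
γ = 1/√(1 - 0.463²) = 1.1282
Δt₀ = Δt/γ = 32.72/1.1282 = 29.00 minutes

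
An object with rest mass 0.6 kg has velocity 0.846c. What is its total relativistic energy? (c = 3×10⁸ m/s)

γ = 1/√(1 - 0.846²) = 1.876
mc² = 0.6 × (3×10⁸)² = 5.400×10¹⁶ J
E = γmc² = 1.876 × 5.400×10¹⁶ = 1.013×10¹⁷ J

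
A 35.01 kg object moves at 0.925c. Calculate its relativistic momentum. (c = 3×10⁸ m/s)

γ = 1/√(1 - 0.925²) = 2.632
v = 0.925 × 3×10⁸ = 2.775×10⁸ m/s
p = γmv = 2.632 × 35.01 × 2.775×10⁸ = 2.557×10¹⁰ kg·m/s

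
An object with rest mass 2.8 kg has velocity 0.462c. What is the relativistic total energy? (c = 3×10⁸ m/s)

γ = 1/√(1 - 0.462²) = 1.1275
mc² = 2.8 × (3×10⁸)² = 2.520×10¹⁷ J
E = γmc² = 1.1275 × 2.520×10¹⁷ = 2.841×10¹⁷ J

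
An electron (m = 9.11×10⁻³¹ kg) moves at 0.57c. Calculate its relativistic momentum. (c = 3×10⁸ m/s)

γ = 1/√(1 - 0.57²) = 1.217
v = 0.57 × 3×10⁸ = 1.710×10⁸ m/s
p = γmv = 1.217 × 9.11×10⁻³¹ × 1.710×10⁸ = 1.896×10⁻²² kg·m/s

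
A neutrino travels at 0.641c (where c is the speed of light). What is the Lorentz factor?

v/c = 0.641, so (v/c)² = 0.410881
1 - (v/c)² = 0.589119
γ = 1/√(0.589119) = 1.303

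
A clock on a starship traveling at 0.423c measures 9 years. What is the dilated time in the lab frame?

Proper time Δt₀ = 9 years
γ = 1/√(1 - 0.423²) = 1.1036
Δt = γΔt₀ = 1.1036 × 9 = 9.932 years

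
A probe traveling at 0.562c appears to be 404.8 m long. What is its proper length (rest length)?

Contracted length L = 404.8 m
γ = 1/√(1 - 0.562²) = 1.209
L₀ = γL = 1.209 × 404.8 = 489.4 m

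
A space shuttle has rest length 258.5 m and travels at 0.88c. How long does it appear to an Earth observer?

Proper length L₀ = 258.5 m
γ = 1/√(1 - 0.88²) = 2.105
L = L₀/γ = 258.5/2.105 = 122.8 m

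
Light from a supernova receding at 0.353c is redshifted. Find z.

β = 0.353
(1+β)/(1-β) = 1.353/0.647 = 2.0912
√(2.0912) = 1.4461
z = 1.4461 - 1 = 0.4461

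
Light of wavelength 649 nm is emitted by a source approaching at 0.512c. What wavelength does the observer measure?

β = 0.512
Wavelength Doppler factor = √(0.488/1.512) = √(0.32275) = 0.5681
λ_obs = 649 × 0.5681 = 368.7 nm (blueshift)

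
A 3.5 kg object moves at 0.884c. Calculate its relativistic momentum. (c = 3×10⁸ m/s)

γ = 1/√(1 - 0.884²) = 2.1391
v = 0.884 × 3×10⁸ = 2.652×10⁸ m/s
p = γmv = 2.1391 × 3.5 × 2.652×10⁸ = 1.986×10⁹ kg·m/s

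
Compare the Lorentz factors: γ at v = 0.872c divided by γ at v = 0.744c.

γ₁ = 1/√(1 - 0.872²) = 2.043
γ₂ = 1/√(1 - 0.744²) = 1.497
γ₁/γ₂ = 2.043/1.497 = 1.365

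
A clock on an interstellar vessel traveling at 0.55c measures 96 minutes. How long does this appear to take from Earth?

Proper time Δt₀ = 96 minutes
γ = 1/√(1 - 0.55²) = 1.197
Δt = γΔt₀ = 1.197 × 96 = 114.9 minutes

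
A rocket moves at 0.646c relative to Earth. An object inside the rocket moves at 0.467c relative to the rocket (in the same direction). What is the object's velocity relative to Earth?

u = (u' + v)/(1 + u'v/c²)
Numerator: 0.467 + 0.646 = 1.113
Denominator: 1 + 0.301682 = 1.301682
u = 1.113/1.301682 = 0.8550c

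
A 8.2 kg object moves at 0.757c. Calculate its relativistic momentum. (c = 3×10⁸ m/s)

γ = 1/√(1 - 0.757²) = 1.5304
v = 0.757 × 3×10⁸ = 2.271×10⁸ m/s
p = γmv = 1.5304 × 8.2 × 2.271×10⁸ = 2.850×10⁹ kg·m/s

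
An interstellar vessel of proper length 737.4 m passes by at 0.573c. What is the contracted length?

Proper length L₀ = 737.4 m
γ = 1/√(1 - 0.573²) = 1.2202
L = L₀/γ = 737.4/1.2202 = 604.3 m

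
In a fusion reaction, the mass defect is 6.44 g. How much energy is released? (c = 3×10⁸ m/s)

Convert mass defect: Δm = 6.44 g = 0.00644 kg
E = Δm·c² = 0.00644 × (3×10⁸)²
= 0.00644 × 9×10¹⁶ = 5.796×10¹⁴ J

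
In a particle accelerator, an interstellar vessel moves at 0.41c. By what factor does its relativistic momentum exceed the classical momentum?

p_rel = γmv, p_class = mv
Ratio = γ = 1/√(1 - 0.41²)
= 1/√(0.8319) = 1.096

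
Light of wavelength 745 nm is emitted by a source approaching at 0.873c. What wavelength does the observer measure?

β = 0.873
Wavelength Doppler factor = √(0.127/1.873) = √(0.06781) = 0.2604
λ_obs = 745 × 0.2604 = 194.0 nm (blueshift)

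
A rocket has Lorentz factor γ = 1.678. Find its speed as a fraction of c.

From γ = 1/√(1 - v²/c²):
1/γ² = 1/1.678² = 0.3552
v²/c² = 1 - 0.3552 = 0.6448
v/c = √(0.6448) = 0.8030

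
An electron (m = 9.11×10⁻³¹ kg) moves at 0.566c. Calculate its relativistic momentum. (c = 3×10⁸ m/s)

γ = 1/√(1 - 0.566²) = 1.213
v = 0.566 × 3×10⁸ = 1.698×10⁸ m/s
p = γmv = 1.213 × 9.11×10⁻³¹ × 1.698×10⁸ = 1.876×10⁻²² kg·m/s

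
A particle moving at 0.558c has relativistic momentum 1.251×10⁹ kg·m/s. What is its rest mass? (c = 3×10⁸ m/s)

γ = 1/√(1 - 0.558²) = 1.2051
v = 0.558 × 3×10⁸ = 1.674×10⁸ m/s
m = p/(γv) = 1.251×10⁹/(1.2051 × 1.674×10⁸) = 6.201 kg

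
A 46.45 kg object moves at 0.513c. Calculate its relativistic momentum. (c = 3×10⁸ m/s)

γ = 1/√(1 - 0.513²) = 1.165
v = 0.513 × 3×10⁸ = 1.539×10⁸ m/s
p = γmv = 1.165 × 46.45 × 1.539×10⁸ = 8.328×10⁹ kg·m/s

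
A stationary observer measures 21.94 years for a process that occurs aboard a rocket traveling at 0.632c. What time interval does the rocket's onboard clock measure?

Dilated time Δt = 21.94 years
γ = 1/√(1 - 0.632²) = 1.2904
Δt₀ = Δt/γ = 21.94/1.2904 = 17.00 years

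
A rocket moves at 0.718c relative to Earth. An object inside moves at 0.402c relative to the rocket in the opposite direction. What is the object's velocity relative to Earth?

Object's velocity in rocket frame is u' = -0.402c
u = (u' + v)/(1 + u'v/c²) = (v - 0.402)/(1 - 0.402·v/c²)
Numerator: 0.718 - 0.402 = 0.316
Denominator: 1 - 0.288636 = 0.711364
u = 0.316/0.711364 = 0.4442c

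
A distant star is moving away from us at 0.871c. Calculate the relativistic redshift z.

β = 0.871
(1+β)/(1-β) = 1.871/0.129 = 14.50
√(14.50) = 3.808
z = 3.808 - 1 = 2.808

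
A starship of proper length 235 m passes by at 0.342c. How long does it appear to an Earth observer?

Proper length L₀ = 235 m
γ = 1/√(1 - 0.342²) = 1.0642
L = L₀/γ = 235/1.0642 = 220.8 m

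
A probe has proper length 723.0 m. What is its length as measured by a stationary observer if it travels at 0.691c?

Proper length L₀ = 723.0 m
γ = 1/√(1 - 0.691²) = 1.3834
L = L₀/γ = 723.0/1.3834 = 522.6 m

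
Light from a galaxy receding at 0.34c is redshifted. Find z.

β = 0.34
(1+β)/(1-β) = 1.34/0.66 = 2.0303
√(2.0303) = 1.4249
z = 1.4249 - 1 = 0.4249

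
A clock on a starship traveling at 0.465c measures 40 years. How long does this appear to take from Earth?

Proper time Δt₀ = 40 years
γ = 1/√(1 - 0.465²) = 1.1295
Δt = γΔt₀ = 1.1295 × 40 = 45.18 years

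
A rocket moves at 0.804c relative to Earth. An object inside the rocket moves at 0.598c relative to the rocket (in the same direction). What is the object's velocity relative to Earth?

u = (u' + v)/(1 + u'v/c²)
Numerator: 0.598 + 0.804 = 1.402
Denominator: 1 + 0.480792 = 1.480792
u = 1.402/1.480792 = 0.9468c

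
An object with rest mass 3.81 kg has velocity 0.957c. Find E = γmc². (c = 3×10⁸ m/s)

γ = 1/√(1 - 0.957²) = 3.447
mc² = 3.81 × (3×10⁸)² = 3.429×10¹⁷ J
E = γmc² = 3.447 × 3.429×10¹⁷ = 1.182×10¹⁸ J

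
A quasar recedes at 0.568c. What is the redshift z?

β = 0.568
(1+β)/(1-β) = 1.568/0.432 = 3.6296
√(3.6296) = 1.9052
z = 1.9052 - 1 = 0.9052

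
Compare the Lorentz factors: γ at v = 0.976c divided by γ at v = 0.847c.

γ₁ = 1/√(1 - 0.976²) = 4.592
γ₂ = 1/√(1 - 0.847²) = 1.881
γ₁/γ₂ = 4.592/1.881 = 2.441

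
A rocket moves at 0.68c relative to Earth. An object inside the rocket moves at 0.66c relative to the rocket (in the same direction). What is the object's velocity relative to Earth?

u = (u' + v)/(1 + u'v/c²)
Numerator: 0.66 + 0.68 = 1.34
Denominator: 1 + 0.4488 = 1.4488
u = 1.34/1.4488 = 0.9249c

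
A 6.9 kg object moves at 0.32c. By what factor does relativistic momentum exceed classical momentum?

p_rel = γmv, p_class = mv
Ratio = γ = 1/√(1 - 0.32²) = 1.056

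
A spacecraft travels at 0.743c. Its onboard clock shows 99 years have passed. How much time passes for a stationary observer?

Proper time Δt₀ = 99 years
γ = 1/√(1 - 0.743²) = 1.494
Δt = γΔt₀ = 1.494 × 99 = 147.9 years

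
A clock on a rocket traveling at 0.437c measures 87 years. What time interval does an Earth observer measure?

Proper time Δt₀ = 87 years
γ = 1/√(1 - 0.437²) = 1.11178
Δt = γΔt₀ = 1.11178 × 87 = 96.72 years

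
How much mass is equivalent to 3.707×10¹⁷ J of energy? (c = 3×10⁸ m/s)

From E = mc², we get m = E/c²
c² = (3×10⁸)² = 9×10¹⁶ m²/s²
m = 3.707×10¹⁷ / 9×10¹⁶ = 4.119 kg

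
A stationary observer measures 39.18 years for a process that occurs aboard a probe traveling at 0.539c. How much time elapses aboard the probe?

Dilated time Δt = 39.18 years
γ = 1/√(1 - 0.539²) = 1.1872
Δt₀ = Δt/γ = 39.18/1.1872 = 33.00 years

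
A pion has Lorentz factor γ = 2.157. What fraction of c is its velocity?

From γ = 1/√(1 - v²/c²):
1/γ² = 1/2.157² = 0.21493
v²/c² = 1 - 0.21493 = 0.78507
v/c = √(0.78507) = 0.8860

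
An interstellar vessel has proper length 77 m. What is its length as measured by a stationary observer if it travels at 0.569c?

Proper length L₀ = 77 m
γ = 1/√(1 - 0.569²) = 1.216
L = L₀/γ = 77/1.216 = 63.32 m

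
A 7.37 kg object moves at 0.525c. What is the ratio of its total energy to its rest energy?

E = γmc², E₀ = mc²
E/E₀ = γ = 1/√(1 - 0.525²) = 1.175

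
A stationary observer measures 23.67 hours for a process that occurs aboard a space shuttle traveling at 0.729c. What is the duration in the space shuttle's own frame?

Dilated time Δt = 23.67 hours
γ = 1/√(1 - 0.729²) = 1.461
Δt₀ = Δt/γ = 23.67/1.461 = 16.20 hours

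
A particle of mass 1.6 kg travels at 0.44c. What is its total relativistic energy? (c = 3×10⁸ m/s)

γ = 1/√(1 - 0.44²) = 1.114
mc² = 1.6 × (3×10⁸)² = 1.440×10¹⁷ J
E = γmc² = 1.114 × 1.440×10¹⁷ = 1.604×10¹⁷ J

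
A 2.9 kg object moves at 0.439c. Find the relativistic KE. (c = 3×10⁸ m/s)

γ = 1/√(1 - 0.439²) = 1.113
γ - 1 = 0.1130
KE = (γ-1)mc² = 0.1130 × 2.9 × (3×10⁸)² = 2.949×10¹⁶ J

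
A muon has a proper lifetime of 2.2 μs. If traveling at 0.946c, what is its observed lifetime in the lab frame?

Proper lifetime τ₀ = 2.2 μs
γ = 1/√(1 - 0.946²) = 3.085
τ = γτ₀ = 3.085 × 2.2 μs = 6.787 μs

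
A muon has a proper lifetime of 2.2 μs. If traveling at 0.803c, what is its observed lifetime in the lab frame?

Proper lifetime τ₀ = 2.2 μs
γ = 1/√(1 - 0.803²) = 1.6779
τ = γτ₀ = 1.6779 × 2.2 μs = 3.691 μs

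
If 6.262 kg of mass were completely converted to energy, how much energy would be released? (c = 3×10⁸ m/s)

Using E = mc²:
c² = (3×10⁸)² = 9×10¹⁶ m²/s²
E = 6.262 × 9×10¹⁶ = 5.636×10¹⁷ J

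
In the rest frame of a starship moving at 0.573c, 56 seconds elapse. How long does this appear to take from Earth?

Proper time Δt₀ = 56 seconds
γ = 1/√(1 - 0.573²) = 1.2202
Δt = γΔt₀ = 1.2202 × 56 = 68.33 seconds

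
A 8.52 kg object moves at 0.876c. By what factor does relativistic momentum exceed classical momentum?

p_rel = γmv, p_class = mv
Ratio = γ = 1/√(1 - 0.876²) = 2.073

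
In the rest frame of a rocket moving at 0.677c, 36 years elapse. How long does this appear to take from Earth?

Proper time Δt₀ = 36 years
γ = 1/√(1 - 0.677²) = 1.3587
Δt = γΔt₀ = 1.3587 × 36 = 48.91 years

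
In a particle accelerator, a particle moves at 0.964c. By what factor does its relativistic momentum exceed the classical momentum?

p_rel = γmv, p_class = mv
Ratio = γ = 1/√(1 - 0.964²)
= 1/√(0.070704) = 3.761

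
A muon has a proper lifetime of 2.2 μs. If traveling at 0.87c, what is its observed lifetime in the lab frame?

Proper lifetime τ₀ = 2.2 μs
γ = 1/√(1 - 0.87²) = 2.028
τ = γτ₀ = 2.028 × 2.2 μs = 4.462 μs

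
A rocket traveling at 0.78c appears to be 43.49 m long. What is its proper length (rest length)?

Contracted length L = 43.49 m
γ = 1/√(1 - 0.78²) = 1.598
L₀ = γL = 1.598 × 43.49 = 69.50 m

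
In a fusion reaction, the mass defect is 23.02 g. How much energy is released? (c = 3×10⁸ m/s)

Convert mass defect: Δm = 23.02 g = 0.02302 kg
E = Δm·c² = 0.02302 × (3×10⁸)²
= 0.02302 × 9×10¹⁶ = 2.072×10¹⁵ J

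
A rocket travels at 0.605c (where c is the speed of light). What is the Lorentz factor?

v/c = 0.605, so (v/c)² = 0.366025
1 - (v/c)² = 0.633975
γ = 1/√(0.633975) = 1.256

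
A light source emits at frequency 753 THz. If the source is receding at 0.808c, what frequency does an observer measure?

β = v/c = 0.808
(1-β)/(1+β) = 0.192/1.808 = 0.1062
Doppler factor = √(0.1062) = 0.3259
f_obs = 753 × 0.3259 = 245.4 THz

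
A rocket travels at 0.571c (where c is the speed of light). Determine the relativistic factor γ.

v/c = 0.571, so (v/c)² = 0.326041
1 - (v/c)² = 0.673959
γ = 1/√(0.673959) = 1.218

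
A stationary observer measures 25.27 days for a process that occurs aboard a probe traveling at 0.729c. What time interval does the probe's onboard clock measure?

Dilated time Δt = 25.27 days
γ = 1/√(1 - 0.729²) = 1.461
Δt₀ = Δt/γ = 25.27/1.461 = 17.30 days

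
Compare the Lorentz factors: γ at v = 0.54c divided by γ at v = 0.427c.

γ₁ = 1/√(1 - 0.54²) = 1.188
γ₂ = 1/√(1 - 0.427²) = 1.106
γ₁/γ₂ = 1.188/1.106 = 1.074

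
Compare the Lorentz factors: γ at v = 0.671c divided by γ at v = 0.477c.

γ₁ = 1/√(1 - 0.671²) = 1.349
γ₂ = 1/√(1 - 0.477²) = 1.138
γ₁/γ₂ = 1.349/1.138 = 1.185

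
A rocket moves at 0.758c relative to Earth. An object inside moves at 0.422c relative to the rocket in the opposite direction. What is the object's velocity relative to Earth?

Object's velocity in rocket frame is u' = -0.422c
u = (u' + v)/(1 + u'v/c²) = (v - 0.422)/(1 - 0.422·v/c²)
Numerator: 0.758 - 0.422 = 0.336
Denominator: 1 - 0.319876 = 0.680124
u = 0.336/0.680124 = 0.4940c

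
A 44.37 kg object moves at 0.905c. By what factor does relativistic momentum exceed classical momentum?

p_rel = γmv, p_class = mv
Ratio = γ = 1/√(1 - 0.905²) = 2.351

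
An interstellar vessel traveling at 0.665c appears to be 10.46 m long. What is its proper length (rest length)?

Contracted length L = 10.46 m
γ = 1/√(1 - 0.665²) = 1.339
L₀ = γL = 1.339 × 10.46 = 14.01 m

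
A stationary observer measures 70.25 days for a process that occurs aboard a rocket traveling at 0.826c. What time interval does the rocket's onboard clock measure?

Dilated time Δt = 70.25 days
γ = 1/√(1 - 0.826²) = 1.774
Δt₀ = Δt/γ = 70.25/1.774 = 39.60 days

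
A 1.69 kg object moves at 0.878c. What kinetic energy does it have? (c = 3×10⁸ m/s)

γ = 1/√(1 - 0.878²) = 2.0892
γ - 1 = 1.0892
KE = (γ-1)mc² = 1.0892 × 1.69 × (3×10⁸)² = 1.657×10¹⁷ J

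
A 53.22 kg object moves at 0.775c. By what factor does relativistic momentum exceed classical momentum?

p_rel = γmv, p_class = mv
Ratio = γ = 1/√(1 - 0.775²) = 1.582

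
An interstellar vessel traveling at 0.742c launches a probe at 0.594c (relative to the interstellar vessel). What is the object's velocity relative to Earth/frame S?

u = (u' + v)/(1 + u'v/c²)
Numerator: 0.594 + 0.742 = 1.336
Denominator: 1 + 0.440748 = 1.440748
u = 1.336/1.440748 = 0.9273c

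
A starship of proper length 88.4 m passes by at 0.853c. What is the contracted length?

Proper length L₀ = 88.4 m
γ = 1/√(1 - 0.853²) = 1.916
L = L₀/γ = 88.4/1.916 = 46.14 m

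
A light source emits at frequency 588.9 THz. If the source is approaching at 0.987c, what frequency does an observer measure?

β = v/c = 0.987
(1+β)/(1-β) = 1.987/0.013 = 152.85
Doppler factor = √(152.85) = 12.363
f_obs = 588.9 × 12.363 = 7281 THz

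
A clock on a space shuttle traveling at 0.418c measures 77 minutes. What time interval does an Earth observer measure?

Proper time Δt₀ = 77 minutes
γ = 1/√(1 - 0.418²) = 1.1008
Δt = γΔt₀ = 1.1008 × 77 = 84.76 minutes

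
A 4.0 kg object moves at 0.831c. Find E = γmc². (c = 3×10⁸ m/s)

γ = 1/√(1 - 0.831²) = 1.7977
mc² = 4.0 × (3×10⁸)² = 3.600×10¹⁷ J
E = γmc² = 1.7977 × 3.600×10¹⁷ = 6.472×10¹⁷ J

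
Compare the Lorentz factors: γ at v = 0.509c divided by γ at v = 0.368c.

γ₁ = 1/√(1 - 0.509²) = 1.1618
γ₂ = 1/√(1 - 0.368²) = 1.0755
γ₁/γ₂ = 1.1618/1.0755 = 1.080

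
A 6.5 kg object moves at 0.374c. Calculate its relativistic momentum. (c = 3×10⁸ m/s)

γ = 1/√(1 - 0.374²) = 1.0783
v = 0.374 × 3×10⁸ = 1.122×10⁸ m/s
p = γmv = 1.0783 × 6.5 × 1.122×10⁸ = 7.864×10⁸ kg·m/s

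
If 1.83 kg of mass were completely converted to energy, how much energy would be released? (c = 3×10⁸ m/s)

Using E = mc²:
c² = (3×10⁸)² = 9×10¹⁶ m²/s²
E = 1.83 × 9×10¹⁶ = 1.647×10¹⁷ J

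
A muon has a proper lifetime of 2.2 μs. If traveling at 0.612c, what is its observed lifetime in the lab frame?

Proper lifetime τ₀ = 2.2 μs
γ = 1/√(1 - 0.612²) = 1.2644
τ = γτ₀ = 1.2644 × 2.2 μs = 2.782 μs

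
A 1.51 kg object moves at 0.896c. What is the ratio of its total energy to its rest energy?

E = γmc², E₀ = mc²
E/E₀ = γ = 1/√(1 - 0.896²) = 2.252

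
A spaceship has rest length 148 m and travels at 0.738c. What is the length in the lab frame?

Proper length L₀ = 148 m
γ = 1/√(1 - 0.738²) = 1.482
L = L₀/γ = 148/1.482 = 99.87 m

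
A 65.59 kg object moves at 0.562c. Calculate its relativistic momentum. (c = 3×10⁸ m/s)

γ = 1/√(1 - 0.562²) = 1.209
v = 0.562 × 3×10⁸ = 1.686×10⁸ m/s
p = γmv = 1.209 × 65.59 × 1.686×10⁸ = 1.337×10¹⁰ kg·m/s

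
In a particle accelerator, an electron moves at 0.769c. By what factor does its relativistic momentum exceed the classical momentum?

p_rel = γmv, p_class = mv
Ratio = γ = 1/√(1 - 0.769²)
= 1/√(0.408639) = 1.564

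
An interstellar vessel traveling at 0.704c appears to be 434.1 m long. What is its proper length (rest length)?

Contracted length L = 434.1 m
γ = 1/√(1 - 0.704²) = 1.408
L₀ = γL = 1.408 × 434.1 = 611.2 m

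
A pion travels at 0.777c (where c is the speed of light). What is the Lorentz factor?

v/c = 0.777, so (v/c)² = 0.603729
1 - (v/c)² = 0.396271
γ = 1/√(0.396271) = 1.589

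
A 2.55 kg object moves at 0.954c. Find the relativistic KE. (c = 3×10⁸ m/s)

γ = 1/√(1 - 0.954²) = 3.3355
γ - 1 = 2.3355
KE = (γ-1)mc² = 2.3355 × 2.55 × (3×10⁸)² = 5.360×10¹⁷ J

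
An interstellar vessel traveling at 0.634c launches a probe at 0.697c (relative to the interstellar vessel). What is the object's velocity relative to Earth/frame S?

u = (u' + v)/(1 + u'v/c²)
Numerator: 0.697 + 0.634 = 1.331
Denominator: 1 + 0.441898 = 1.441898
u = 1.331/1.441898 = 0.9231c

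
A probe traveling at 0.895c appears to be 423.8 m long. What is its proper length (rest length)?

Contracted length L = 423.8 m
γ = 1/√(1 - 0.895²) = 2.2418
L₀ = γL = 2.2418 × 423.8 = 950.1 m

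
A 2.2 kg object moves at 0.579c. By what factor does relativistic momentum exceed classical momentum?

p_rel = γmv, p_class = mv
Ratio = γ = 1/√(1 - 0.579²) = 1.227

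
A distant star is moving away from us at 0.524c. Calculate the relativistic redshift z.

β = 0.524
(1+β)/(1-β) = 1.524/0.476 = 3.2017
√(3.2017) = 1.7893
z = 1.7893 - 1 = 0.7893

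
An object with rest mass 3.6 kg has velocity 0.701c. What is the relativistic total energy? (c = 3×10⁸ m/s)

γ = 1/√(1 - 0.701²) = 1.4022
mc² = 3.6 × (3×10⁸)² = 3.240×10¹⁷ J
E = γmc² = 1.4022 × 3.240×10¹⁷ = 4.543×10¹⁷ J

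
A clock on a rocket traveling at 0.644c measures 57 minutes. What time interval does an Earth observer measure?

Proper time Δt₀ = 57 minutes
γ = 1/√(1 - 0.644²) = 1.30715
Δt = γΔt₀ = 1.30715 × 57 = 74.51 minutes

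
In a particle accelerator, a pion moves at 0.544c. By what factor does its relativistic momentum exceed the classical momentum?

p_rel = γmv, p_class = mv
Ratio = γ = 1/√(1 - 0.544²)
= 1/√(0.704064) = 1.192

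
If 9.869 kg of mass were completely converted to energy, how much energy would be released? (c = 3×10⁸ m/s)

Using E = mc²:
c² = (3×10⁸)² = 9×10¹⁶ m²/s²
E = 9.869 × 9×10¹⁶ = 8.882×10¹⁷ J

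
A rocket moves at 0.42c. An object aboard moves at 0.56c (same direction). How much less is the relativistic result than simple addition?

Classical: u' + v = 0.56 + 0.42 = 0.98c
Relativistic: u = (0.56 + 0.42)/(1 + 0.2352) = 0.98/1.2352 = 0.7934c
Difference: 0.98 - 0.7934 = 0.1866c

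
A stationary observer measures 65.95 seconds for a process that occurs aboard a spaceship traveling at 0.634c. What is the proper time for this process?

Dilated time Δt = 65.95 seconds
γ = 1/√(1 - 0.634²) = 1.2931
Δt₀ = Δt/γ = 65.95/1.2931 = 51.00 seconds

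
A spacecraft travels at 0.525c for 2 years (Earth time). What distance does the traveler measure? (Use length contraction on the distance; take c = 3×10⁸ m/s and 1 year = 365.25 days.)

Earth distance: d = v × t = 0.525c × 2 yr = 9.9406×10¹⁵ m
γ = 1.1749
d' = d/γ = 9.9406×10¹⁵/1.1749 = 8.461×10¹⁵ m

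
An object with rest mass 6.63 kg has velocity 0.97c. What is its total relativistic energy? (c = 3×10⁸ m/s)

γ = 1/√(1 - 0.97²) = 4.113
mc² = 6.63 × (3×10⁸)² = 5.967×10¹⁷ J
E = γmc² = 4.113 × 5.967×10¹⁷ = 2.454×10¹⁸ J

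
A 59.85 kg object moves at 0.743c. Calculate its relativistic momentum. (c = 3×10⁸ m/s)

γ = 1/√(1 - 0.743²) = 1.494
v = 0.743 × 3×10⁸ = 2.229×10⁸ m/s
p = γmv = 1.494 × 59.85 × 2.229×10⁸ = 1.993×10¹⁰ kg·m/s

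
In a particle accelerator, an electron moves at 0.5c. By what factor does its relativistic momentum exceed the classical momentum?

p_rel = γmv, p_class = mv
Ratio = γ = 1/√(1 - 0.5²)
= 1/√(0.75) = 1.155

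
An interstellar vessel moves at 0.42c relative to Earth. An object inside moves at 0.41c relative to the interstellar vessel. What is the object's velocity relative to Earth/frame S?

u = (u' + v)/(1 + u'v/c²)
Numerator: 0.41 + 0.42 = 0.83
Denominator: 1 + 0.1722 = 1.1722
u = 0.83/1.1722 = 0.7081c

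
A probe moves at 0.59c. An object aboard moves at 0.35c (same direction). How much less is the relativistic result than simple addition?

Classical: u' + v = 0.35 + 0.59 = 0.94c
Relativistic: u = (0.35 + 0.59)/(1 + 0.2065) = 0.94/1.2065 = 0.7791c
Difference: 0.94 - 0.7791 = 0.1609c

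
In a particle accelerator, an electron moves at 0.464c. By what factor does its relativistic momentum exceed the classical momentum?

p_rel = γmv, p_class = mv
Ratio = γ = 1/√(1 - 0.464²)
= 1/√(0.784704) = 1.129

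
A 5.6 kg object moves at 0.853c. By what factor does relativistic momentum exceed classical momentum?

p_rel = γmv, p_class = mv
Ratio = γ = 1/√(1 - 0.853²) = 1.916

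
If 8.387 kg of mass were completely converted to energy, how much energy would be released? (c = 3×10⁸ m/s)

Using E = mc²:
c² = (3×10⁸)² = 9×10¹⁶ m²/s²
E = 8.387 × 9×10¹⁶ = 7.548×10¹⁷ J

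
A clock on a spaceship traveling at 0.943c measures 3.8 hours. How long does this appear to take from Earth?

Proper time Δt₀ = 3.8 hours
γ = 1/√(1 - 0.943²) = 3.005
Δt = γΔt₀ = 3.005 × 3.8 = 11.42 hours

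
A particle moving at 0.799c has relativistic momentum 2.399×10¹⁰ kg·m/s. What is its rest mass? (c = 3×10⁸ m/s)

γ = 1/√(1 - 0.799²) = 1.663
v = 0.799 × 3×10⁸ = 2.397×10⁸ m/s
m = p/(γv) = 2.399×10¹⁰/(1.663 × 2.397×10⁸) = 60.18 kg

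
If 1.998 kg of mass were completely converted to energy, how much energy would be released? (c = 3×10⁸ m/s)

Using E = mc²:
c² = (3×10⁸)² = 9×10¹⁶ m²/s²
E = 1.998 × 9×10¹⁶ = 1.798×10¹⁷ J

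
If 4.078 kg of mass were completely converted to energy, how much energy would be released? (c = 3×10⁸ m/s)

Using E = mc²:
c² = (3×10⁸)² = 9×10¹⁶ m²/s²
E = 4.078 × 9×10¹⁶ = 3.670×10¹⁷ J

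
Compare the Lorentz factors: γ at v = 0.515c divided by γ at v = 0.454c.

γ₁ = 1/√(1 - 0.515²) = 1.1666
γ₂ = 1/√(1 - 0.454²) = 1.1223
γ₁/γ₂ = 1.1666/1.1223 = 1.039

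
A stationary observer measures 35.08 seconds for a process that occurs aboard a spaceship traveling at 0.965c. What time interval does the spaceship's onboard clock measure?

Dilated time Δt = 35.08 seconds
γ = 1/√(1 - 0.965²) = 3.813
Δt₀ = Δt/γ = 35.08/3.813 = 9.200 seconds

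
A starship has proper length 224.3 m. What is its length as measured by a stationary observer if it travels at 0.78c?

Proper length L₀ = 224.3 m
γ = 1/√(1 - 0.78²) = 1.598
L = L₀/γ = 224.3/1.598 = 140.4 m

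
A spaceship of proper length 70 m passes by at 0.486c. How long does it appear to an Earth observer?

Proper length L₀ = 70 m
γ = 1/√(1 - 0.486²) = 1.1442
L = L₀/γ = 70/1.1442 = 61.18 m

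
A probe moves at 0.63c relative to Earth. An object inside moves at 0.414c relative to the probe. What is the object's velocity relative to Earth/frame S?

u = (u' + v)/(1 + u'v/c²)
Numerator: 0.414 + 0.63 = 1.044
Denominator: 1 + 0.26082 = 1.26082
u = 1.044/1.26082 = 0.8280c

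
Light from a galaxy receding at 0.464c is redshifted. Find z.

β = 0.464
(1+β)/(1-β) = 1.464/0.536 = 2.7313
√(2.7313) = 1.6527
z = 1.6527 - 1 = 0.6527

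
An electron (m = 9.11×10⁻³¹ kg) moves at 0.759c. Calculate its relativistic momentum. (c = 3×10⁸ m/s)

γ = 1/√(1 - 0.759²) = 1.536
v = 0.759 × 3×10⁸ = 2.277×10⁸ m/s
p = γmv = 1.536 × 9.11×10⁻³¹ × 2.277×10⁸ = 3.186×10⁻²² kg·m/s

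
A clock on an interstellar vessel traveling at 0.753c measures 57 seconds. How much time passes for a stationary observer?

Proper time Δt₀ = 57 seconds
γ = 1/√(1 - 0.753²) = 1.5197
Δt = γΔt₀ = 1.5197 × 57 = 86.62 seconds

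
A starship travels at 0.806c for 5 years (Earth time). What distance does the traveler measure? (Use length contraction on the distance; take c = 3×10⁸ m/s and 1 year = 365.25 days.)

Earth distance: d = v × t = 0.806c × 5 yr = 3.8153×10¹⁶ m
γ = 1.6894
d' = d/γ = 3.8153×10¹⁶/1.6894 = 2.258×10¹⁶ m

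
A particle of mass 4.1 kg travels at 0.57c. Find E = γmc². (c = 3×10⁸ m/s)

γ = 1/√(1 - 0.57²) = 1.217
mc² = 4.1 × (3×10⁸)² = 3.690×10¹⁷ J
E = γmc² = 1.217 × 3.690×10¹⁷ = 4.491×10¹⁷ J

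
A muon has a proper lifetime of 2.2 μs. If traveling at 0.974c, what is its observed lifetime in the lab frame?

Proper lifetime τ₀ = 2.2 μs
γ = 1/√(1 - 0.974²) = 4.414
τ = γτ₀ = 4.414 × 2.2 μs = 9.711 μs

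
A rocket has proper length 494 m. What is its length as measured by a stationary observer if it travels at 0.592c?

Proper length L₀ = 494 m
γ = 1/√(1 - 0.592²) = 1.241
L = L₀/γ = 494/1.241 = 398.1 m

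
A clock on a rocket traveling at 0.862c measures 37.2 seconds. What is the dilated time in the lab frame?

Proper time Δt₀ = 37.2 seconds
γ = 1/√(1 - 0.862²) = 1.97274
Δt = γΔt₀ = 1.97274 × 37.2 = 73.39 seconds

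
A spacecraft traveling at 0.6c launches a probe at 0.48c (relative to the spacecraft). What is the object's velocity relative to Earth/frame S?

u = (u' + v)/(1 + u'v/c²)
Numerator: 0.48 + 0.6 = 1.08
Denominator: 1 + 0.288 = 1.288
u = 1.08/1.288 = 0.8385c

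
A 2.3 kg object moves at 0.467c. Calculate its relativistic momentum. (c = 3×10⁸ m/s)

γ = 1/√(1 - 0.467²) = 1.131
v = 0.467 × 3×10⁸ = 1.401×10⁸ m/s
p = γmv = 1.131 × 2.3 × 1.401×10⁸ = 3.644×10⁸ kg·m/s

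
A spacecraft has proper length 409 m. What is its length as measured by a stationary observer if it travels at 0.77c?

Proper length L₀ = 409 m
γ = 1/√(1 - 0.77²) = 1.567
L = L₀/γ = 409/1.567 = 261.0 m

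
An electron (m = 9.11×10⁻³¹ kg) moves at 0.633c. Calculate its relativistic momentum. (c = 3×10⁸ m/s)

γ = 1/√(1 - 0.633²) = 1.292
v = 0.633 × 3×10⁸ = 1.899×10⁸ m/s
p = γmv = 1.292 × 9.11×10⁻³¹ × 1.899×10⁸ = 2.235×10⁻²² kg·m/s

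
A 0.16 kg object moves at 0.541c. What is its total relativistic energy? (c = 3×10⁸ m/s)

γ = 1/√(1 - 0.541²) = 1.189
mc² = 0.16 × (3×10⁸)² = 1.440×10¹⁶ J
E = γmc² = 1.189 × 1.440×10¹⁶ = 1.712×10¹⁶ J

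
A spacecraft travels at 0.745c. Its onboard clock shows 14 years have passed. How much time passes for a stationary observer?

Proper time Δt₀ = 14 years
γ = 1/√(1 - 0.745²) = 1.499
Δt = γΔt₀ = 1.499 × 14 = 20.99 years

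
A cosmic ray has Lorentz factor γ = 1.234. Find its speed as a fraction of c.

From γ = 1/√(1 - v²/c²):
1/γ² = 1/1.234² = 0.6567
v²/c² = 1 - 0.6567 = 0.3433
v/c = √(0.3433) = 0.5859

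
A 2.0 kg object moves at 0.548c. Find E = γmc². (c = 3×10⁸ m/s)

γ = 1/√(1 - 0.548²) = 1.1955
mc² = 2.0 × (3×10⁸)² = 1.800×10¹⁷ J
E = γmc² = 1.1955 × 1.800×10¹⁷ = 2.152×10¹⁷ J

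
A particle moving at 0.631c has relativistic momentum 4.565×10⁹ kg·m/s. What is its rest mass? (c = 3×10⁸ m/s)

γ = 1/√(1 - 0.631²) = 1.289
v = 0.631 × 3×10⁸ = 1.893×10⁸ m/s
m = p/(γv) = 4.565×10⁹/(1.289 × 1.893×10⁸) = 18.71 kg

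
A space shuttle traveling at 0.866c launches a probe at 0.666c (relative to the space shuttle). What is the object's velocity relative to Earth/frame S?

u = (u' + v)/(1 + u'v/c²)
Numerator: 0.666 + 0.866 = 1.532
Denominator: 1 + 0.576756 = 1.576756
u = 1.532/1.576756 = 0.9716c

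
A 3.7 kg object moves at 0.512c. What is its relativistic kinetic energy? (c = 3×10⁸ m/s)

γ = 1/√(1 - 0.512²) = 1.16416
γ - 1 = 0.16416
KE = (γ-1)mc² = 0.16416 × 3.7 × (3×10⁸)² = 5.467×10¹⁶ J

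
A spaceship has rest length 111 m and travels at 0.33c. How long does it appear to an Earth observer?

Proper length L₀ = 111 m
γ = 1/√(1 - 0.33²) = 1.059
L = L₀/γ = 111/1.059 = 104.8 m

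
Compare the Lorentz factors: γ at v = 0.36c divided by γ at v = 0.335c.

γ₁ = 1/√(1 - 0.36²) = 1.072
γ₂ = 1/√(1 - 0.335²) = 1.061
γ₁/γ₂ = 1.072/1.061 = 1.010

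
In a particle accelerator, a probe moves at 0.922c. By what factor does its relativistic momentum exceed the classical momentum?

p_rel = γmv, p_class = mv
Ratio = γ = 1/√(1 - 0.922²)
= 1/√(0.149916) = 2.583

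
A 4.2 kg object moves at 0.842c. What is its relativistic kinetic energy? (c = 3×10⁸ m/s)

γ = 1/√(1 - 0.842²) = 1.8536
γ - 1 = 0.8536
KE = (γ-1)mc² = 0.8536 × 4.2 × (3×10⁸)² = 3.227×10¹⁷ J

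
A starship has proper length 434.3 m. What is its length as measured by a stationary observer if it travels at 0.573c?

Proper length L₀ = 434.3 m
γ = 1/√(1 - 0.573²) = 1.2202
L = L₀/γ = 434.3/1.2202 = 355.9 m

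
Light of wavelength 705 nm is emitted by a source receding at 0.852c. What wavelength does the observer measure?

β = 0.852
Wavelength Doppler factor = √(1.852/0.148) = √(12.51) = 3.537
λ_obs = 705 × 3.537 = 2494 nm (redshift)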